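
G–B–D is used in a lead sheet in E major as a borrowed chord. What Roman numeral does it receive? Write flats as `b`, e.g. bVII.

In E major scale degree 3 is G#; G is its lowered form, from E minor. The diatonic chord on degree 3 would be G#m (iii), but G–B–D is the major chord from E minor. As a borrowed chord it is labeled bIII.

bIII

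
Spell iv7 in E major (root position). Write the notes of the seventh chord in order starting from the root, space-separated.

A C E G

The root, A, is scale degree 4 — the same note in E major and E minor; only the chord quality changes. In E minor the chord on A is A–C–E–G.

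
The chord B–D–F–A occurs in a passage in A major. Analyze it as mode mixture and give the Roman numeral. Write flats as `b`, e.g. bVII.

B is scale degree 2 in A major. The diatonic chord on degree 2 would be Bm (ii), but B–D–F–A is the half-diminished-seventh chord from A minor. As a borrowed chord it is labeled iiø7.

iiø7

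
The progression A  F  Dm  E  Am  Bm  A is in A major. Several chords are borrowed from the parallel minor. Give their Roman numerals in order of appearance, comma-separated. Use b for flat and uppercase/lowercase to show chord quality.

bVI, iv, i

A major has the diatonic set A, Bm, C#m, D, E, F#m, G#dim. A, E and Bm all belong to that set. But F (F–A–C) is foreign: the diatonic vi on degree 6 is F#m, whereas F comes from A minor. It is labeled bVI. But Dm (D–F–A) is foreign: the diatonic IV on degree 4 is D, whereas Dm comes from A minor. It is labeled iv. Am (A–C–E) doesn't fit — on degree 1 A major would have A (I). Am is the degree-1 chord of A minor, so it is the borrowed i.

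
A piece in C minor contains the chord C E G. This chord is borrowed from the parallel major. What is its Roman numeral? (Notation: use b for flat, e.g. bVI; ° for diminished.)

C is scale degree 1 in C minor. Diatonically C minor has Cm (i) on that degree; C–E–G is instead the major chord native to C major, so it takes the label I.

I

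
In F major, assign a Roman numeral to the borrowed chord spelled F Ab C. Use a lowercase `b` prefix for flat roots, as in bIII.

The root F is the diatonic 1st degree of F major; the borrowing shows in the chord quality. F–Ab–C is a minor chord — the form found in F minor, not the diatonic I (F). Borrowed into F major it is written i.

i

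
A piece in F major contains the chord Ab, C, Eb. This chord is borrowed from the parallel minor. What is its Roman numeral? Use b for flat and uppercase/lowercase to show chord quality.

In F major scale degree 3 is A; Ab is its lowered form, from F minor. Diatonically F major has Am (iii) on that degree; Ab–C–Eb is instead the major chord native to F minor, so it takes the label bIII.

bIII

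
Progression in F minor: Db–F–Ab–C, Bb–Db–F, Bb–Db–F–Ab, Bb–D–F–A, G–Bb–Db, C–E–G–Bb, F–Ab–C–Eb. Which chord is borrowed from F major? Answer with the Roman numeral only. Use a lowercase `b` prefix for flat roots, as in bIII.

IVmaj7

F minor has the diatonic set Fm, Gdim, Ab, Bbm, C, Db, Eb (with V from harmonic minor). Db–F–Ab–C = Dbmaj7, Bb–Db–F = Bbm, Bb–Db–F–Ab = Bbm7, G–Bb–Db = Gdim, C–E–G–Bb = C7 and F–Ab–C–Eb = Fm7 all belong to that set. Bb–D–F–A is not: scale degree 4 in F minor carries Bbm (iv). In F major the chord on that degree is Bbmaj7, so here it functions as IVmaj7, borrowed from the parallel major.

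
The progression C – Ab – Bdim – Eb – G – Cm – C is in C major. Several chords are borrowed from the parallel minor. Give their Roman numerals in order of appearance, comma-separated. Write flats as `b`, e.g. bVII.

bVI, bIII, i

In C major the diatonic chords are C, Dm, Em, F, G, Am, Bdim. C, Bdim and G are all diatonic. Ab (Ab–C–Eb) is not: scale degree 6 in C major carries Am (vi). In C minor the chord on that degree is Ab, so here it functions as bVI, borrowed from the parallel minor. Eb (Eb–G–Bb) is not: scale degree 3 in C major carries Em (iii). In C minor the chord on that degree is Eb, so here it functions as bIII, borrowed from the parallel minor. Cm (C–Eb–G) doesn't fit — on degree 1 C major would have C (I). Cm is the degree-1 chord of C minor, so it is the borrowed i.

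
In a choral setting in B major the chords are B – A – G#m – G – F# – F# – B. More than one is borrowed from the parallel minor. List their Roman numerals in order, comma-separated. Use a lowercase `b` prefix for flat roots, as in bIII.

bVII, bVI

In B major the diatonic chords are B, C#m, D#m, E, F#, G#m, A#dim. B, G#m and F# are all diatonic. A (A–C#–E) doesn't fit — on degree 7 B major would have A#dim (vii°). A is the degree-7 chord of B minor, so it is the borrowed bVII. G (G–B–D) is not: scale degree 6 in B major carries G#m (vi). In B minor the chord on that degree is G, so here it functions as bVI, borrowed from the parallel minor.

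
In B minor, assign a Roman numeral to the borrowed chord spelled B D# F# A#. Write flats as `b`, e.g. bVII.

The root B is the diatonic 1st degree of B minor; the borrowing shows in the chord quality. B–D#–F#–A# is a major-seventh chord — the form found in B major, not the diatonic i (Bm). Borrowed into B minor it is written Imaj7.

Imaj7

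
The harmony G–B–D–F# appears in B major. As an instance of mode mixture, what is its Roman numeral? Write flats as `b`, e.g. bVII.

In B major scale degree 6 is G#; G is its lowered form, from B minor. The diatonic chord on degree 6 would be G#m (vi), but G–B–D–F# is the major-seventh chord from B minor. As a borrowed chord it is labeled bVImaj7.

bVImaj7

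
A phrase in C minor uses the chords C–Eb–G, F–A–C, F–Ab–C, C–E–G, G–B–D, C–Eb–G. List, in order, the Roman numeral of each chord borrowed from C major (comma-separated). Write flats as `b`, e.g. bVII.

C minor has the diatonic set Cm, Ddim, Eb, Fm, G, Ab, Bb (with V from harmonic minor). Of the given chords, C–Eb–G = Cm, F–Ab–C = Fm and G–B–D = G are diatonic. F–A–C doesn't fit — on degree 4 C minor would have Fm (iv). F is the degree-4 chord of C major, so it is the borrowed IV. But C–E–G is foreign: the diatonic i on degree 1 is Cm, whereas C comes from C major. It is labeled I.

IV, I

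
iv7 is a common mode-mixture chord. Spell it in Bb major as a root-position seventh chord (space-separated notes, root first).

Eb Gb Bb Db

iv7 is built on scale degree 4, which is Eb in both Bb major and its parallel. In Bb minor the chord on Eb is Eb–Gb–Bb–Db.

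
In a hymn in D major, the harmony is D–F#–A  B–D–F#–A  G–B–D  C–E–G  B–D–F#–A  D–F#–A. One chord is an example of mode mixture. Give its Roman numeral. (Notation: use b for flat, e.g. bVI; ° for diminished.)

bVII

The diatonic triads in D major are D, Em, F#m, G, A, Bm, C#dim. Of the given chords, D–F#–A = D, B–D–F#–A = Bm7 and G–B–D = G are diatonic. But C–E–G is foreign: the diatonic vii° on degree 7 is C#dim, whereas C comes from D minor. It is labeled bVII.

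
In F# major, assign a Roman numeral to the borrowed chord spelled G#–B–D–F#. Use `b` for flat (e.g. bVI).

iiø7

The root G# is the diatonic 2nd degree of F# major; the borrowing shows in the chord quality. G#–B–D–F# is a half-diminished-seventh chord — the form found in F# minor, not the diatonic ii (G#m). Borrowed into F# major it is written iiø7.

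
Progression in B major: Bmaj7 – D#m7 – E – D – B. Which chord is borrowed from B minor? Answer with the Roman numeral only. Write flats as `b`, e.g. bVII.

B major has the diatonic set B, C#m, D#m, E, F#, G#m, A#dim. Bmaj7, D#m7, E and B all belong to that set. D (D–F#–A) is not: scale degree 3 in B major carries D#m (iii). In B minor the chord on that degree is D, so here it functions as bIII, borrowed from the parallel minor.

bIII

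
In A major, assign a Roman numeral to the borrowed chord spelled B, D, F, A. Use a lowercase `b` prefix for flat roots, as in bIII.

iiø7

B is scale degree 2 in A major. The diatonic chord on degree 2 would be Bm (ii), but B–D–F–A is the half-diminished-seventh chord from A minor. As a borrowed chord it is labeled iiø7.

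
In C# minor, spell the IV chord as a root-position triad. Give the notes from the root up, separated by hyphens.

The root, F#, is scale degree 4 — the same note in C# minor and C# major; only the chord quality changes. Stacking thirds in C# major on F# gives F#–A#–C#.

F#-A#-C#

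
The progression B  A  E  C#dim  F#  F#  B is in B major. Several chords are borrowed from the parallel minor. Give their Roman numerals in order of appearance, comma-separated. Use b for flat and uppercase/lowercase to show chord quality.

bVII, ii°

B major has the diatonic set B, C#m, D#m, E, F#, G#m, A#dim. B, E and F# all belong to that set. A (A–C#–E) is not: scale degree 7 in B major carries A#dim (vii°). In B minor the chord on that degree is A, so here it functions as bVII, borrowed from the parallel minor. C#dim (C#–E–G) is not: scale degree 2 in B major carries C#m (ii). In B minor the chord on that degree is C#dim, so here it functions as ii°, borrowed from the parallel minor.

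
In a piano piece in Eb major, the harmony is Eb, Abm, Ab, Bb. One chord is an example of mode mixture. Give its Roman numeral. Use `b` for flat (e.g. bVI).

iv

In Eb major the diatonic chords are Eb, Fm, Gm, Ab, Bb, Cm, Ddim. Eb, Ab and Bb are all diatonic. But Abm (Ab–Cb–Eb) is foreign: the diatonic IV on degree 4 is Ab, whereas Abm comes from Eb minor. It is labeled iv.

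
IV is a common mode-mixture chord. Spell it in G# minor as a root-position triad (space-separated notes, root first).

C# E# G#

The root, C#, is scale degree 4 — the same note in G# minor and G# major; only the chord quality changes. In G# major the chord on C# is C#–E#–G#.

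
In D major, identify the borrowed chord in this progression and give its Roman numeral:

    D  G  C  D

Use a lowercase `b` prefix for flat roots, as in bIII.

bVII

D major has the diatonic set D, Em, F#m, G, A, Bm, C#dim. D and G both belong to that set. C (C–E–G) is not: scale degree 7 in D major carries C#dim (vii°). In D minor the chord on that degree is C, so here it functions as bVII, borrowed from the parallel minor.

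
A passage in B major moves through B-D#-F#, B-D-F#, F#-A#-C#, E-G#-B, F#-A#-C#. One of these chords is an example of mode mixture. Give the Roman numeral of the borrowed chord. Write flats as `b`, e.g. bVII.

i

B major has the diatonic set B, C#m, D#m, E, F#, G#m, A#dim. B–D#–F# = B, F#–A#–C# = F# and E–G#–B = E are all diatonic. But B–D–F# is foreign: the diatonic I on degree 1 is B, whereas Bm comes from B minor. It is labeled i.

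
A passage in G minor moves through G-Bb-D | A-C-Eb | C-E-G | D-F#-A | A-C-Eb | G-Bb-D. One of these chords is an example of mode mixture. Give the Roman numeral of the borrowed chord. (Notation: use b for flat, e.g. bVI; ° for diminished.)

G minor has the diatonic set Gm, Adim, Bb, Cm, D, Eb, F (with V from harmonic minor). G–Bb–D = Gm, A–C–Eb = Adim and D–F#–A = D are all diatonic. C–E–G doesn't fit — on degree 4 G minor would have Cm (iv). C is the degree-4 chord of G major, so it is the borrowed IV.

IV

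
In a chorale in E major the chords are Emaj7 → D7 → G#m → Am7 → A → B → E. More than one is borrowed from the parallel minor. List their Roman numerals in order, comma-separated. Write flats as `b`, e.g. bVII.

bVII7, iv7

The diatonic triads in E major are E, F#m, G#m, A, B, C#m, D#dim. Of the given chords, Emaj7, G#m, A, B and E are diatonic. But D7 (D–F#–A–C) is foreign: the diatonic vii° on degree 7 is D#dim, whereas D7 comes from E minor. It is labeled bVII7. Am7 (A–C–E–G) doesn't fit — on degree 4 E major would have A (IV). Am7 is the degree-4 chord of E minor, so it is the borrowed iv7.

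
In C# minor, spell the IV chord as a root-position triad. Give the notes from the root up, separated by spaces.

The root, F#, is scale degree 4 — the same note in C# minor and C# major; only the chord quality changes. Stacking thirds in C# major on F# gives F#–A#–C#.

F# A# C#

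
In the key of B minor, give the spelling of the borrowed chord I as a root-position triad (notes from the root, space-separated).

The root, B, is scale degree 1 — the same note in B minor and B major; only the chord quality changes. Stacking thirds in B major on B gives B–D#–F#.

B D# F#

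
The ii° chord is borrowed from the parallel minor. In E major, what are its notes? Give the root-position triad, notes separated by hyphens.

F#-A-C

ii° is built on scale degree 2, which is F# in both E major and its parallel. Building the diminished chord from the parallel minor on F#: F#–A–C.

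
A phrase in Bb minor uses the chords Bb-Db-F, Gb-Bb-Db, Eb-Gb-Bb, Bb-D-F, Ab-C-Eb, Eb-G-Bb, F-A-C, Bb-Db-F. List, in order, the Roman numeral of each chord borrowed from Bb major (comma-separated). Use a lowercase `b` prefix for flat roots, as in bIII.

In Bb minor (with V from harmonic minor) the diatonic chords are Bbm, Cdim, Db, Ebm, F, Gb, Ab. Bb–Db–F = Bbm, Gb–Bb–Db = Gb, Eb–Gb–Bb = Ebm, Ab–C–Eb = Ab and F–A–C = F are all diatonic. Bb–D–F is not: scale degree 1 in Bb minor carries Bbm (i). In Bb major the chord on that degree is Bb, so here it functions as I, borrowed from the parallel major. Eb–G–Bb doesn't fit — on degree 4 Bb minor would have Ebm (iv). Eb is the degree-4 chord of Bb major, so it is the borrowed IV.

I, IV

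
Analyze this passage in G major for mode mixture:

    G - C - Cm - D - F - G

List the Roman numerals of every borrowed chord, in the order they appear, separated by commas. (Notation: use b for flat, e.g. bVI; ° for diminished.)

In G major the diatonic chords are G, Am, Bm, C, D, Em, F#dim. Of the given chords, G, C and D are diatonic. Cm (C–Eb–G) doesn't fit — on degree 4 G major would have C (IV). Cm is the degree-4 chord of G minor, so it is the borrowed iv. But F (F–A–C) is foreign: the diatonic vii° on degree 7 is F#dim, whereas F comes from G minor. It is labeled bVII.

iv, bVII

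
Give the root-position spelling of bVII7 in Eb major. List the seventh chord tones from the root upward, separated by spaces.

bVII7 is built on the lowered scale degree 7. In Eb major degree 7 is D; lowered it becomes Db. In Eb minor the chord on Db is Db–F–Ab–Cb.

Db F Ab Cb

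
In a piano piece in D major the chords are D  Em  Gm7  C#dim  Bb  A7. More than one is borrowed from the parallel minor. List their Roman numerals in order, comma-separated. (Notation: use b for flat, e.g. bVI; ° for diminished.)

iv7, bVI

D major has the diatonic set D, Em, F#m, G, A, Bm, C#dim. Of the given chords, D, Em, C#dim and A7 are diatonic. Gm7 (G–Bb–D–F) doesn't fit — on degree 4 D major would have G (IV). Gm7 is the degree-4 chord of D minor, so it is the borrowed iv7. Bb (Bb–D–F) doesn't fit — on degree 6 D major would have Bm (vi). Bb is the degree-6 chord of D minor, so it is the borrowed bVI.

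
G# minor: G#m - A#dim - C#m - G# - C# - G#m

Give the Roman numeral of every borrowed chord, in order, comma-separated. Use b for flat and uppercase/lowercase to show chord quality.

I, IV

G# minor has the diatonic set G#m, A#dim, B, C#m, D#, E, F# (with V from harmonic minor). Of the given chords, G#m, A#dim and C#m are diatonic. G# (G#–B#–D#) is not: scale degree 1 in G# minor carries G#m (i). In G# major the chord on that degree is G#, so here it functions as I, borrowed from the parallel major. But C# (C#–E#–G#) is foreign: the diatonic iv on degree 4 is C#m, whereas C# comes from G# major. It is labeled IV.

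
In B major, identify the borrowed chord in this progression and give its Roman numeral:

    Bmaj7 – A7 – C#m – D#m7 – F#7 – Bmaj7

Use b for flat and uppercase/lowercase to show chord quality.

bVII7

B major has the diatonic set B, C#m, D#m, E, F#, G#m, A#dim. Bmaj7, C#m, D#m7 and F#7 are all diatonic. A7 (A–C#–E–G) doesn't fit — on degree 7 B major would have A#dim (vii°). A7 is the degree-7 chord of B minor, so it is the borrowed bVII7.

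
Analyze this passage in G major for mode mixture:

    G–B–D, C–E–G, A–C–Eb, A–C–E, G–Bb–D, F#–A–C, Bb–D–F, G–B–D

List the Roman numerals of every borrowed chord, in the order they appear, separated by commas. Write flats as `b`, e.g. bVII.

The diatonic triads in G major are G, Am, Bm, C, D, Em, F#dim. G–B–D = G, C–E–G = C, A–C–E = Am and F#–A–C = F#dim all belong to that set. A–C–Eb is not: scale degree 2 in G major carries Am (ii). In G minor the chord on that degree is Adim, so here it functions as ii°, borrowed from the parallel minor. But G–Bb–D is foreign: the diatonic I on degree 1 is G, whereas Gm comes from G minor. It is labeled i. But Bb–D–F is foreign: the diatonic iii on degree 3 is Bm, whereas Bb comes from G minor. It is labeled bIII.

ii°, i, bIII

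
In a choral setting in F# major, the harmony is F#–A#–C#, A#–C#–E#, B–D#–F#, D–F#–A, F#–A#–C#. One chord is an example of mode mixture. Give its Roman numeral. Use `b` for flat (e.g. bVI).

bVI

F# major has the diatonic set F#, G#m, A#m, B, C#, D#m, E#dim. Of the given chords, F#–A#–C# = F#, A#–C#–E# = A#m and B–D#–F# = B are diatonic. D–F#–A doesn't fit — on degree 6 F# major would have D#m (vi). D is the degree-6 chord of F# minor, so it is the borrowed bVI.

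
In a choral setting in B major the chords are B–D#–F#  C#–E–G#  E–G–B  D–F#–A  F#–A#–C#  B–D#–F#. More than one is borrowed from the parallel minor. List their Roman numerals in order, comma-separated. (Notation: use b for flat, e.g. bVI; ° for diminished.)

The diatonic triads in B major are B, C#m, D#m, E, F#, G#m, A#dim. B–D#–F# = B, C#–E–G# = C#m and F#–A#–C# = F# are all diatonic. But E–G–B is foreign: the diatonic IV on degree 4 is E, whereas Em comes from B minor. It is labeled iv. D–F#–A is not: scale degree 3 in B major carries D#m (iii). In B minor the chord on that degree is D, so here it functions as bIII, borrowed from the parallel minor.

iv, bIII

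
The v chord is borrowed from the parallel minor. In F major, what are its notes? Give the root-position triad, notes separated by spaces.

C Eb G

v is built on scale degree 5, which is C in both F major and its parallel. Building the minor chord from the parallel minor on C: C–Eb–G.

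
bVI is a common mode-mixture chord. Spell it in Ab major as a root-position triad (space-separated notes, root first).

Fb Ab Cb

The root of bVI is the lowered 6th degree: F becomes Fb. In Ab minor the chord on Fb is Fb–Ab–Cb.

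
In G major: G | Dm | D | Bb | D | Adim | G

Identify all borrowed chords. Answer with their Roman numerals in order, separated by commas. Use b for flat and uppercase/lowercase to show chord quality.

The diatonic triads in G major are G, Am, Bm, C, D, Em, F#dim. Of the given chords, G and D are diatonic. But Dm (D–F–A) is foreign: the diatonic V on degree 5 is D, whereas Dm comes from G minor. It is labeled v. But Bb (Bb–D–F) is foreign: the diatonic iii on degree 3 is Bm, whereas Bb comes from G minor. It is labeled bIII. Adim (A–C–Eb) is not: scale degree 2 in G major carries Am (ii). In G minor the chord on that degree is Adim, so here it functions as ii°, borrowed from the parallel minor.

v, bIII, ii°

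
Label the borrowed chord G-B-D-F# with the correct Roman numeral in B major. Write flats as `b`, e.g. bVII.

The root G is the lowered 6th scale degree — diatonically B major has G# there. Diatonically B major has G#m (vi) on that degree; G–B–D–F# is instead the major-seventh chord native to B minor, so it takes the label bVImaj7.

bVImaj7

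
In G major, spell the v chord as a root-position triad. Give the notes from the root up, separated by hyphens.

D-F-A

v is built on scale degree 5, which is D in both G major and its parallel. Stacking thirds in G minor on D gives D–F–A.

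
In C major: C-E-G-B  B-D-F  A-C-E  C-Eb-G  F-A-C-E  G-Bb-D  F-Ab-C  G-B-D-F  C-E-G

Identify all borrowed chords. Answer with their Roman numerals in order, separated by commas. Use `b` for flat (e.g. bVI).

i, v, iv

C major has the diatonic set C, Dm, Em, F, G, Am, Bdim. C–E–G–B = Cmaj7, B–D–F = Bdim, A–C–E = Am, F–A–C–E = Fmaj7, G–B–D–F = G7 and C–E–G = C all belong to that set. C–Eb–G is not: scale degree 1 in C major carries C (I). In C minor the chord on that degree is Cm, so here it functions as i, borrowed from the parallel minor. But G–Bb–D is foreign: the diatonic V on degree 5 is G, whereas Gm comes from C minor. It is labeled v. F–Ab–C is not: scale degree 4 in C major carries F (IV). In C minor the chord on that degree is Fm, so here it functions as iv, borrowed from the parallel minor.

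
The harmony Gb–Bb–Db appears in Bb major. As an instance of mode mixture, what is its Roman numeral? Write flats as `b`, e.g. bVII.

bVI

Gb is the lowered form of scale degree 6 in Bb major (the diatonic degree 6 is G). Gb–Bb–Db is a major chord — the form found in Bb minor, not the diatonic vi (Gm). Borrowed into Bb major it is written bVI.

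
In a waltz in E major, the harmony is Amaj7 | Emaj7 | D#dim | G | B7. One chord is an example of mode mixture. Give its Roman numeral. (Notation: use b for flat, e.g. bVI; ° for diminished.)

bIII

The diatonic triads in E major are E, F#m, G#m, A, B, C#m, D#dim. Amaj7, Emaj7, D#dim and B7 are all diatonic. G (G–B–D) is not: scale degree 3 in E major carries G#m (iii). In E minor the chord on that degree is G, so here it functions as bIII, borrowed from the parallel minor.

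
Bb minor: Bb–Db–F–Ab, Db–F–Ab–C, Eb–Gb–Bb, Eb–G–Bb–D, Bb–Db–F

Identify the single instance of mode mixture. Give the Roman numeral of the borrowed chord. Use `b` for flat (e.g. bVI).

IVmaj7

Bb minor has the diatonic set Bbm, Cdim, Db, Ebm, F, Gb, Ab (with V from harmonic minor). Of the given chords, Bb–Db–F–Ab = Bbm7, Db–F–Ab–C = Dbmaj7, Eb–Gb–Bb = Ebm and Bb–Db–F = Bbm are diatonic. Eb–G–Bb–D is not: scale degree 4 in Bb minor carries Ebm (iv). In Bb major the chord on that degree is Ebmaj7, so here it functions as IVmaj7, borrowed from the parallel major.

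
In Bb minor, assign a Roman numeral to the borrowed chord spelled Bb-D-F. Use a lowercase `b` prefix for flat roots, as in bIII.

I

Bb is scale degree 1 in Bb minor. Bb–D–F is a major chord — the form found in Bb major, not the diatonic i (Bbm). Borrowed into Bb minor it is written I.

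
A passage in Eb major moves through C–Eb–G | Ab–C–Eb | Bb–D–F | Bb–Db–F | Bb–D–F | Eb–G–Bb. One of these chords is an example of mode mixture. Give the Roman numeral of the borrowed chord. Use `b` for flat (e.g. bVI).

The diatonic triads in Eb major are Eb, Fm, Gm, Ab, Bb, Cm, Ddim. C–Eb–G = Cm, Ab–C–Eb = Ab, Bb–D–F = Bb and Eb–G–Bb = Eb are all diatonic. But Bb–Db–F is foreign: the diatonic V on degree 5 is Bb, whereas Bbm comes from Eb minor. It is labeled v.

v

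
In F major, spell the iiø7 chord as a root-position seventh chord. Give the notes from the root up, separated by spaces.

The root, G, is scale degree 2 — the same note in F major and F minor; only the chord quality changes. Building the half-diminished-seventh chord from the parallel minor on G: G–Bb–Db–F.

G Bb Db F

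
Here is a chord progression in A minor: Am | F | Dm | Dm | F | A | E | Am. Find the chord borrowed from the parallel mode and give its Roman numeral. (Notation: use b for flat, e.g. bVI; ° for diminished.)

I

A minor has the diatonic set Am, Bdim, C, Dm, E, F, G (with V from harmonic minor). Am, F, Dm and E all belong to that set. A (A–C#–E) is not: scale degree 1 in A minor carries Am (i). In A major the chord on that degree is A, so here it functions as I, borrowed from the parallel major.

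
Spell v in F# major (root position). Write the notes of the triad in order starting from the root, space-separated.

C# E G#

v is built on scale degree 5, which is C# in both F# major and its parallel. Building the minor chord from the parallel minor on C#: C#–E–G#.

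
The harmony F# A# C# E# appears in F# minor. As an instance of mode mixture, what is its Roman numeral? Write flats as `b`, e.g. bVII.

Imaj7

F# is scale degree 1 in F# minor. The diatonic chord on degree 1 would be F#m (i), but F#–A#–C#–E# is the major-seventh chord from F# major. As a borrowed chord it is labeled Imaj7.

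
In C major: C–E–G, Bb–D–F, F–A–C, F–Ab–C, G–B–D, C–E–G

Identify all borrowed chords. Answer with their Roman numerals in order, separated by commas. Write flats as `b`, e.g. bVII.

bVII, iv

The diatonic triads in C major are C, Dm, Em, F, G, Am, Bdim. C–E–G = C, F–A–C = F and G–B–D = G all belong to that set. But Bb–D–F is foreign: the diatonic vii° on degree 7 is Bdim, whereas Bb comes from C minor. It is labeled bVII. F–Ab–C is not: scale degree 4 in C major carries F (IV). In C minor the chord on that degree is Fm, so here it functions as iv, borrowed from the parallel minor.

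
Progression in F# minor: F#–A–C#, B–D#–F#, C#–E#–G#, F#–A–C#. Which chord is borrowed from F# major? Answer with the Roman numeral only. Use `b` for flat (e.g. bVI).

In F# minor (with V from harmonic minor) the diatonic chords are F#m, G#dim, A, Bm, C#, D, E. F#–A–C# = F#m and C#–E#–G# = C# both belong to that set. But B–D#–F# is foreign: the diatonic iv on degree 4 is Bm, whereas B comes from F# major. It is labeled IV.

IV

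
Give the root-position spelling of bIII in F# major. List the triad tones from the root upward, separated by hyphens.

Scale degree 3 in F# major is A#. bIII uses the lowered form, A, taken from F# minor. Stacking thirds in F# minor on A gives A–C#–E.

A-C#-E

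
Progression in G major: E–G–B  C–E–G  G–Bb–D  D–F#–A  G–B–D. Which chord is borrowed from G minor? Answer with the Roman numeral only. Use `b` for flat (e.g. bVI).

i

In G major the diatonic chords are G, Am, Bm, C, D, Em, F#dim. Of the given chords, E–G–B = Em, C–E–G = C, D–F#–A = D and G–B–D = G are diatonic. But G–Bb–D is foreign: the diatonic I on degree 1 is G, whereas Gm comes from G minor. It is labeled i.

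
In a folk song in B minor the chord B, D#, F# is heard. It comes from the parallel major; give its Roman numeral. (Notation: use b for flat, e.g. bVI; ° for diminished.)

I

B is scale degree 1 in B minor. B–D#–F# is a major chord — the form found in B major, not the diatonic i (Bm). Borrowed into B minor it is written I.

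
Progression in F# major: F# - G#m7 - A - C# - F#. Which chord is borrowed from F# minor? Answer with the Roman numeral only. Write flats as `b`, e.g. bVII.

bIII

The diatonic triads in F# major are F#, G#m, A#m, B, C#, D#m, E#dim. Of the given chords, F#, G#m7 and C# are diatonic. A (A–C#–E) is not: scale degree 3 in F# major carries A#m (iii). In F# minor the chord on that degree is A, so here it functions as bIII, borrowed from the parallel minor.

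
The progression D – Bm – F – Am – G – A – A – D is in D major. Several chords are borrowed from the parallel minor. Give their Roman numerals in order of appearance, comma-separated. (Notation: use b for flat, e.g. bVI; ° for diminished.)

bIII, v

In D major the diatonic chords are D, Em, F#m, G, A, Bm, C#dim. Of the given chords, D, Bm, G and A are diatonic. F (F–A–C) is not: scale degree 3 in D major carries F#m (iii). In D minor the chord on that degree is F, so here it functions as bIII, borrowed from the parallel minor. Am (A–C–E) is not: scale degree 5 in D major carries A (V). In D minor the chord on that degree is Am, so here it functions as v, borrowed from the parallel minor.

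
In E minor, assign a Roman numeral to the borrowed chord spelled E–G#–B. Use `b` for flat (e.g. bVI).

E is scale degree 1 in E minor. The diatonic chord on degree 1 would be Em (i), but E–G#–B is the major chord from E major. As a borrowed chord it is labeled I.

I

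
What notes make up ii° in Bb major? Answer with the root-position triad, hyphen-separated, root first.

ii° is built on scale degree 2, which is C in both Bb major and its parallel. In Bb minor the chord on C is C–Eb–Gb.

C-Eb-Gb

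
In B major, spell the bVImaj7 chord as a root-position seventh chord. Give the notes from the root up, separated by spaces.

G B D F#

Scale degree 6 in B major is G#. bVImaj7 uses the lowered form, G, taken from B minor. In B minor the chord on G is G–B–D–F#.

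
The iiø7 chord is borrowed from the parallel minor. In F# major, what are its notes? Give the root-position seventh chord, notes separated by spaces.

The root, G#, is scale degree 2 — the same note in F# major and F# minor; only the chord quality changes. In F# minor the chord on G# is G#–B–D–F#.

G# B D F#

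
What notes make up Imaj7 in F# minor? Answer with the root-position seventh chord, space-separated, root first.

F# A# C# E#

The root, F#, is scale degree 1 — the same note in F# minor and F# major; only the chord quality changes. Building the major-seventh chord from the parallel major on F#: F#–A#–C#–E#.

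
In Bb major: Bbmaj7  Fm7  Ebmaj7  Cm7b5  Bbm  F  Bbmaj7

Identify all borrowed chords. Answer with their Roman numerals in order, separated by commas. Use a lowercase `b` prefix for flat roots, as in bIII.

The diatonic triads in Bb major are Bb, Cm, Dm, Eb, F, Gm, Adim. Bbmaj7, Ebmaj7 and F all belong to that set. Fm7 (F–Ab–C–Eb) doesn't fit — on degree 5 Bb major would have F (V). Fm7 is the degree-5 chord of Bb minor, so it is the borrowed v7. Cm7b5 (C–Eb–Gb–Bb) is not: scale degree 2 in Bb major carries Cm (ii). In Bb minor the chord on that degree is Cm7b5, so here it functions as iiø7, borrowed from the parallel minor. Bbm (Bb–Db–F) doesn't fit — on degree 1 Bb major would have Bb (I). Bbm is the degree-1 chord of Bb minor, so it is the borrowed i.

v7, iiø7, i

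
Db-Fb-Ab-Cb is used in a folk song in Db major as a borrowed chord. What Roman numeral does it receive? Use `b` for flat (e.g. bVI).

Db is scale degree 1 in Db major. Db–Fb–Ab–Cb is a minor-seventh chord — the form found in Db minor, not the diatonic I (Db). Borrowed into Db major it is written i7.

i7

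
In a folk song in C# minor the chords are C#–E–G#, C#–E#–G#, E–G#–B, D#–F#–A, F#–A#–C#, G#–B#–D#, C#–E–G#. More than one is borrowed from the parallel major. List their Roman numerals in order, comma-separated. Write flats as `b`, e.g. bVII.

I, IV

C# minor has the diatonic set C#m, D#dim, E, F#m, G#, A, B (with V from harmonic minor). C#–E–G# = C#m, E–G#–B = E, D#–F#–A = D#dim and G#–B#–D# = G# all belong to that set. C#–E#–G# is not: scale degree 1 in C# minor carries C#m (i). In C# major the chord on that degree is C#, so here it functions as I, borrowed from the parallel major. But F#–A#–C# is foreign: the diatonic iv on degree 4 is F#m, whereas F# comes from C# major. It is labeled IV.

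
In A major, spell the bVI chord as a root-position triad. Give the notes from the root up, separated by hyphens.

F-A-C

bVI is built on the lowered scale degree 6. In A major degree 6 is F#; lowered it becomes F. In A minor the chord on F is F–A–C.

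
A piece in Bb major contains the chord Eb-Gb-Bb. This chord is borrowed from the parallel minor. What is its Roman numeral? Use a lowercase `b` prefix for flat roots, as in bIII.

iv

Eb is scale degree 4 in Bb major. The diatonic chord on degree 4 would be Eb (IV), but Eb–Gb–Bb is the minor chord from Bb minor. As a borrowed chord it is labeled iv.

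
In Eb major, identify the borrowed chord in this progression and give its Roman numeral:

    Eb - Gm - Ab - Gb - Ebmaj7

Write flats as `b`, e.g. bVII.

bIII

The diatonic triads in Eb major are Eb, Fm, Gm, Ab, Bb, Cm, Ddim. Of the given chords, Eb, Gm, Ab and Ebmaj7 are diatonic. But Gb (Gb–Bb–Db) is foreign: the diatonic iii on degree 3 is Gm, whereas Gb comes from Eb minor. It is labeled bIII.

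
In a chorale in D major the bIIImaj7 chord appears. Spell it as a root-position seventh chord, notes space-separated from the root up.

F A C E

Scale degree 3 in D major is F#. bIIImaj7 uses the lowered form, F, taken from D minor. Building the major-seventh chord from the parallel minor on F: F–A–C–E.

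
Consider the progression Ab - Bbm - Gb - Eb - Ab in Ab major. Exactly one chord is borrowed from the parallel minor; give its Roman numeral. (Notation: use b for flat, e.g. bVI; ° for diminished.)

bVII

In Ab major the diatonic chords are Ab, Bbm, Cm, Db, Eb, Fm, Gdim. Ab, Bbm and Eb are all diatonic. But Gb (Gb–Bb–Db) is foreign: the diatonic vii° on degree 7 is Gdim, whereas Gb comes from Ab minor. It is labeled bVII.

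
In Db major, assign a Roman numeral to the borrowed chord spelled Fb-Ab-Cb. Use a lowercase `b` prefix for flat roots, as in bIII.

bIII

In Db major scale degree 3 is F; Fb is its lowered form, from Db minor. The diatonic chord on degree 3 would be Fm (iii), but Fb–Ab–Cb is the major chord from Db minor. As a borrowed chord it is labeled bIII.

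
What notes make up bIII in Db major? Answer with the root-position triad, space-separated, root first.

The root of bIII is the lowered 3rd degree: F becomes Fb. In Db minor the chord on Fb is Fb–Ab–Cb.

Fb Ab Cb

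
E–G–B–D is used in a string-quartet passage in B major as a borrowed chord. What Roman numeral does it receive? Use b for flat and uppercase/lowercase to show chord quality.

iv7

The root E is the diatonic 4th degree of B major; the borrowing shows in the chord quality. E–G–B–D is a minor-seventh chord — the form found in B minor, not the diatonic IV (E). Borrowed into B major it is written iv7.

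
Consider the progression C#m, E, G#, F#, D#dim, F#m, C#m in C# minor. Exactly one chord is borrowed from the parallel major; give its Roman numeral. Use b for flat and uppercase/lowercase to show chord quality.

IV

The diatonic triads in C# minor (with V from harmonic minor) are C#m, D#dim, E, F#m, G#, A, B. C#m, E, G#, D#dim and F#m are all diatonic. But F# (F#–A#–C#) is foreign: the diatonic iv on degree 4 is F#m, whereas F# comes from C# major. It is labeled IV.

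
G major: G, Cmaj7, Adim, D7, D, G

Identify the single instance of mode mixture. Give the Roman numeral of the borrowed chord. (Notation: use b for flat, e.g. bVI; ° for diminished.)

ii°

The diatonic triads in G major are G, Am, Bm, C, D, Em, F#dim. G, Cmaj7, D7 and D all belong to that set. Adim (A–C–Eb) is not: scale degree 2 in G major carries Am (ii). In G minor the chord on that degree is Adim, so here it functions as ii°, borrowed from the parallel minor.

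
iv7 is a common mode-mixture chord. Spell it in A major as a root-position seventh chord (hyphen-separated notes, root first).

iv7 is built on scale degree 4, which is D in both A major and its parallel. Stacking thirds in A minor on D gives D–F–A–C.

D-F-A-C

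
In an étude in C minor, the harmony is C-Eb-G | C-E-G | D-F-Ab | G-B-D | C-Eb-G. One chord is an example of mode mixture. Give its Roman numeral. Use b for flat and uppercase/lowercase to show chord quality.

The diatonic triads in C minor (with V from harmonic minor) are Cm, Ddim, Eb, Fm, G, Ab, Bb. C–Eb–G = Cm, D–F–Ab = Ddim and G–B–D = G all belong to that set. But C–E–G is foreign: the diatonic i on degree 1 is Cm, whereas C comes from C major. It is labeled I.

I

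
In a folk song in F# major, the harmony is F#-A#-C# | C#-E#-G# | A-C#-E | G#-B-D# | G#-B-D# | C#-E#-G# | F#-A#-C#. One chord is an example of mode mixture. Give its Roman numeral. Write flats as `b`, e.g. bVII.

bIII

The diatonic triads in F# major are F#, G#m, A#m, B, C#, D#m, E#dim. F#–A#–C# = F#, C#–E#–G# = C# and G#–B–D# = G#m all belong to that set. But A–C#–E is foreign: the diatonic iii on degree 3 is A#m, whereas A comes from F# minor. It is labeled bIII.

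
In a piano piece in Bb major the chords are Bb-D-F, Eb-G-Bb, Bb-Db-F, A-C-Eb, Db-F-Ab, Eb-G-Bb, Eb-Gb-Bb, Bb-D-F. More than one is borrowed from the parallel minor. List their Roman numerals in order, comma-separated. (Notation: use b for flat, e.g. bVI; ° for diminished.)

i, bIII, iv

The diatonic triads in Bb major are Bb, Cm, Dm, Eb, F, Gm, Adim. Of the given chords, Bb–D–F = Bb, Eb–G–Bb = Eb and A–C–Eb = Adim are diatonic. Bb–Db–F is not: scale degree 1 in Bb major carries Bb (I). In Bb minor the chord on that degree is Bbm, so here it functions as i, borrowed from the parallel minor. Db–F–Ab is not: scale degree 3 in Bb major carries Dm (iii). In Bb minor the chord on that degree is Db, so here it functions as bIII, borrowed from the parallel minor. Eb–Gb–Bb doesn't fit — on degree 4 Bb major would have Eb (IV). Ebm is the degree-4 chord of Bb minor, so it is the borrowed iv.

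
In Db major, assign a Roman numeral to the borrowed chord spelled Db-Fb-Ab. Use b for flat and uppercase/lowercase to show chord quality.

i

The root Db is the diatonic 1st degree of Db major; the borrowing shows in the chord quality. Diatonically Db major has Db (I) on that degree; Db–Fb–Ab is instead the minor chord native to Db minor, so it takes the label i.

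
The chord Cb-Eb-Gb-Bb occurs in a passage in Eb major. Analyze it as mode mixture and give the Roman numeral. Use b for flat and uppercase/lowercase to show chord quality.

The root Cb is the lowered 6th scale degree — diatonically Eb major has C there. Diatonically Eb major has Cm (vi) on that degree; Cb–Eb–Gb–Bb is instead the major-seventh chord native to Eb minor, so it takes the label bVImaj7.

bVImaj7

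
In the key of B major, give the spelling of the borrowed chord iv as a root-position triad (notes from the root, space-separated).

The root, E, is scale degree 4 — the same note in B major and B minor; only the chord quality changes. Stacking thirds in B minor on E gives E–G–B.

E G B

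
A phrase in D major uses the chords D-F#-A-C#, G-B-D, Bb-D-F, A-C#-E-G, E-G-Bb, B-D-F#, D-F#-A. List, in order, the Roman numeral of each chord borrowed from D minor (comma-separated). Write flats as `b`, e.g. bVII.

The diatonic triads in D major are D, Em, F#m, G, A, Bm, C#dim. Of the given chords, D–F#–A–C# = Dmaj7, G–B–D = G, A–C#–E–G = A7, B–D–F# = Bm and D–F#–A = D are diatonic. But Bb–D–F is foreign: the diatonic vi on degree 6 is Bm, whereas Bb comes from D minor. It is labeled bVI. But E–G–Bb is foreign: the diatonic ii on degree 2 is Em, whereas Edim comes from D minor. It is labeled ii°.

bVI, ii°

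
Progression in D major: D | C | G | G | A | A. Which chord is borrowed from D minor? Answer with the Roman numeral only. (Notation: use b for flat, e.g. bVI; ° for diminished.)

In D major the diatonic chords are D, Em, F#m, G, A, Bm, C#dim. Of the given chords, D, G and A are diatonic. But C (C–E–G) is foreign: the diatonic vii° on degree 7 is C#dim, whereas C comes from D minor. It is labeled bVII.

bVII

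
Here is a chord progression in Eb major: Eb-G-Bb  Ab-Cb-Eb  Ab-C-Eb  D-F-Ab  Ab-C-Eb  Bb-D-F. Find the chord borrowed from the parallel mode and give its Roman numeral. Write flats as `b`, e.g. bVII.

iv

In Eb major the diatonic chords are Eb, Fm, Gm, Ab, Bb, Cm, Ddim. Eb–G–Bb = Eb, Ab–C–Eb = Ab, D–F–Ab = Ddim and Bb–D–F = Bb are all diatonic. But Ab–Cb–Eb is foreign: the diatonic IV on degree 4 is Ab, whereas Abm comes from Eb minor. It is labeled iv.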